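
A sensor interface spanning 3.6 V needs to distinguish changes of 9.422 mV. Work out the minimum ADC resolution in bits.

Number of steps required ≥ 3.6 V / 9.422 mV = 382.08.
Need 2^N ≥ 382.08; 2^8 = 256, 2^9 = 512.
Minimum N = 9.

9 bits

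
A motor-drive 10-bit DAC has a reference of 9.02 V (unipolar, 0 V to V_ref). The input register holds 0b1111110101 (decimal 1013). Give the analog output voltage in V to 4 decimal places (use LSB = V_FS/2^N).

LSB = 9.02 V / 2^10 = 8.809 mV.
Code 0b1111110101 = 1013 decimal.
V_out = 0 + 1013 × 0.00880859 V = 8.92311 V.

8.9231 V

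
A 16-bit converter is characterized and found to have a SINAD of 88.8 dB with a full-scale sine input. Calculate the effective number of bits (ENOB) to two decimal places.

14.46 bits

ENOB = (SINAD − 1.76) / 6.02 = (88.8 − 1.76)/6.02 = 14.458.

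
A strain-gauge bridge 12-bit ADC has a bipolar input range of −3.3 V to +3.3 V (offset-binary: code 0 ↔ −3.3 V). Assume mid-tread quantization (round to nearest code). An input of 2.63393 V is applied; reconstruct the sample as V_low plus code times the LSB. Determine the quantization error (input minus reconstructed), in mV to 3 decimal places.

-0.591 mV

Step size: 6.6 V ÷ 2^12 = 1.611 mV.
(2.63393 − (−3.3))/0.00161133 = 3682.6329; round gives code 3683.
Code 3683 maps back to (−3.3) + 3683×0.00161133 V = 2.6345215 V.
Difference: -0.000591484 V → -0.591 mV.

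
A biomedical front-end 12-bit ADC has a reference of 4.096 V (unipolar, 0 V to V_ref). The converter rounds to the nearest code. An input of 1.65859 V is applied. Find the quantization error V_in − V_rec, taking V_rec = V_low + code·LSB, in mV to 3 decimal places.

Step size: 4.096 V ÷ 2^12 = 1.000 mV.
Scaled input = 1658.5900 LSBs, so code = 1659.
Reconstructed: 1.659 V.
V_in − V_rec = -0.00041 V = -0.410 mV.

-0.410 mV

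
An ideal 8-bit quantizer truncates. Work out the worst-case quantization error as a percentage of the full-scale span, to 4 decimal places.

0.3906 %

Truncating → worst-case error = 1 LSB = V_FS/2^8, so 100/256 = 0.390625 % of full scale.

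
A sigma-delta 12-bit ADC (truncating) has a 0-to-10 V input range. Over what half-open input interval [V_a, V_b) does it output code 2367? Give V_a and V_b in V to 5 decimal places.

LSB = 10/2^12 = 2.441 mV.
V_a = V_low + 2367·LSB = 5.77881 V; V_b = V_low + 2368·LSB = 5.78125 V.

[5.77881 V, 5.78125 V)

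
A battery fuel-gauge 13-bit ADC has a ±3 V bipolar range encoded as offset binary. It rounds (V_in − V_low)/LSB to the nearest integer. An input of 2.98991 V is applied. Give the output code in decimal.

code 8178

With 8192 levels over 6 V, one step is 0.732 mV.
Input sits at 8178.224 steps above V_low.
Round → code 8178.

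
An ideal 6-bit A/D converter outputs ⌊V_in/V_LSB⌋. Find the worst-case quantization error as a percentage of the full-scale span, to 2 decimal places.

1.56 %

Truncating → worst-case error = 1 LSB = V_FS/2^6, so 100/64 = 1.5625 % of full scale.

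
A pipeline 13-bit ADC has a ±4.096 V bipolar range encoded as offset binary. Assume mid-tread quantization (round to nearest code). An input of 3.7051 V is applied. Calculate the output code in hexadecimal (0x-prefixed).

code 0x1E79 (decimal 7801)

With 8192 levels over 8.192 V, one step is 1.000 mV.
(3.7051 − (−4.096)) / 0.001 = 7801.100 LSBs.
round(7801.100) = 7801.
In hexadecimal (0x-prefixed): 0x1E79.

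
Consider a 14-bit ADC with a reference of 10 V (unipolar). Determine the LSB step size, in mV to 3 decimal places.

Full-scale span = 10 V.
LSB = 10 / 2^14 = 10 / 16384 = 0.000610352 V = 0.610 mV.

0.610 mV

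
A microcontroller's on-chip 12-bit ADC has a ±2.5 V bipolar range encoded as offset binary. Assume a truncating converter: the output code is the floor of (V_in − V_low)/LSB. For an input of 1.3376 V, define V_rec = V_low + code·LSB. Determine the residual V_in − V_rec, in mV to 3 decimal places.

LSB = 5/2^12 = 1.221 mV.
(V_in − V_low)/LSB = (1.3376 − (−2.5))/0.0012207 = 3143.7619 → code 3143 (floor).
Reconstructed: 1.3366699 V.
Error = 1.3376 − 1.3366699 = 0.000930078 V = 0.930 mV.

0.930 mV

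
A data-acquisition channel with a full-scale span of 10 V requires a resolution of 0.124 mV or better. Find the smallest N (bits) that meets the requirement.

17 bits

Number of steps required ≥ 10 V / 0.124 mV = 80645.16.
Need 2^N ≥ 80645.16; 2^16 = 65536, 2^17 = 131072.
Minimum N = 17.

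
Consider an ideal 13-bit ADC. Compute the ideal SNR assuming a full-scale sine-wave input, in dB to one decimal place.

SNR ≈ 6.02·N + 1.76 dB = 6.02·13 + 1.76 = 80.02 dB.

80.0 dB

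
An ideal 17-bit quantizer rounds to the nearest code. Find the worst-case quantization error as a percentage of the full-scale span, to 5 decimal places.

Rounding → worst-case error = ½ LSB = V_FS/2^18, so 100/262144 = 0.00038147 % of full scale.

0.00038 %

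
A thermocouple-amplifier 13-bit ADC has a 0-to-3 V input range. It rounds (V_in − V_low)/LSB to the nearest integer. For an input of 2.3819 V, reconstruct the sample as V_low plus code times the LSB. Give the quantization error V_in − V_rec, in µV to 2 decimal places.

64.06 µV

One LSB is 3 V / 8192 = 366.21 µV.
(2.3819 − 0)/0.000366211 = 6504.1749; round gives code 6504.
Code 6504 maps back to 0 + 6504×0.000366211 V = 2.3818359 V.
V_in − V_rec = 6.40625e-05 V = 64.06 µV.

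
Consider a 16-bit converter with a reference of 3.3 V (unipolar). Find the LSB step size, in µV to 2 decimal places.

50.35 µV

Full-scale span = 3.3 V.
LSB = 3.3 / 2^16 = 3.3 / 65536 = 5.0354e-05 V = 50.35 µV.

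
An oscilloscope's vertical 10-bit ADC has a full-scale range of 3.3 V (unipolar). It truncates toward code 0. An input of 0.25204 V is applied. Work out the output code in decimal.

code 78

LSB = 3.3 V / 1024 = 3.223 mV.
(0.25204 − 0) / 0.00322266 = 78.209 LSBs.
⌊·⌋(78.209) = 78.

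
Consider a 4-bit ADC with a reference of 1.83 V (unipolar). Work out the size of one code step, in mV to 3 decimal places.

114.375 mV

Full-scale span = 1.83 V.
LSB = 1.83 / 2^4 = 1.83 / 16 = 0.114375 V = 114.375 mV.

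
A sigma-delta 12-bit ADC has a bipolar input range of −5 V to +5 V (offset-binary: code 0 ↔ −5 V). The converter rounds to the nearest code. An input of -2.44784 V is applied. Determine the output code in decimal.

Full-scale span = 10 V; LSB = 10/2^12 = 2.441 mV.
(-2.44784 − (−5)) / 0.00244141 = 1045.365 LSBs.
round(1045.365) = 1045.

code 1045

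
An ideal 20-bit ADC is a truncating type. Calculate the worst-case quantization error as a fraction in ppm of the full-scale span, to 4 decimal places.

0.9537 ppm

Truncating → worst-case error = 1 LSB = V_FS/2^20, so 1e+06/1048576 = 0.953674 ppm of full scale.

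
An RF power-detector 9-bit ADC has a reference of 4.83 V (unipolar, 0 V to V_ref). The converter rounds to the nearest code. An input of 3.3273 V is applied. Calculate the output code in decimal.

code 353

With 512 levels over 4.83 V, one step is 9.434 mV.
Input sits at 352.708 steps above V_low.
Round → code 353.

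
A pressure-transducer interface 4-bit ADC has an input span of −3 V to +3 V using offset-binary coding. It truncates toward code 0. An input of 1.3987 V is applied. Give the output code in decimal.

LSB = 6 V / 16 = 375.000 mV.
(V_in − V_low)/LSB = (1.3987 − (−3)) / 0.375 = 11.730.
So the output code is 11.

code 11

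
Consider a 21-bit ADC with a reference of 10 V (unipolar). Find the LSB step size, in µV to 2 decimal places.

Full-scale span = 10 V.
LSB = 10 / 2^21 = 10 / 2097152 = 4.76837e-06 V = 4.77 µV.

4.77 µV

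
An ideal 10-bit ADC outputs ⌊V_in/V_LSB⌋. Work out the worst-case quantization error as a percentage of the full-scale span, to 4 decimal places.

Truncating → worst-case error = 1 LSB = V_FS/2^10, so 100/1024 = 0.0976562 % of full scale.

0.0977 %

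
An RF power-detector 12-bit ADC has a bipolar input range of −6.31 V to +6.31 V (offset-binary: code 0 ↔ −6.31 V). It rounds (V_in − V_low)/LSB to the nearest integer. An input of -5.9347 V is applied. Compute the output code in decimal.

code 122

With 4096 levels over 12.62 V, one step is 3.081 mV.
(-5.9347 − (−6.31)) / 0.00308105 = 121.809 LSBs.
So the output code is 122.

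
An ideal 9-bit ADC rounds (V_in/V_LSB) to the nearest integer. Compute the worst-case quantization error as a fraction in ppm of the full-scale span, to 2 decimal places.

976.56 ppm

Rounding → worst-case error = ½ LSB = V_FS/2^10, so 1e+06/1024 = 976.562 ppm of full scale.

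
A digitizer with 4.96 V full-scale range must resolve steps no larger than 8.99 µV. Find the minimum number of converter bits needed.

20 bits

Number of steps required ≥ 4.96 V / 8.99 µV = 551724.14.
Need 2^N ≥ 551724.14; 2^19 = 524288, 2^20 = 1048576.
Minimum N = 20.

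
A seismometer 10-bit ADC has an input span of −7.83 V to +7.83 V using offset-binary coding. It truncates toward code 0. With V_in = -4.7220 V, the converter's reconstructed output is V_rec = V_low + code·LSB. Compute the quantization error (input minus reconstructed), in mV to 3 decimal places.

LSB = 15.66/2^10 = 15.293 mV.
Scaled input = 203.2307 LSBs, so code = 203.
Code 203 maps back to (−7.83) + 203×0.015293 V = -4.7255273 V.
Error = -4.7220 − (−4.7255273) = 0.00352734 V = 3.527 mV.

3.527 mV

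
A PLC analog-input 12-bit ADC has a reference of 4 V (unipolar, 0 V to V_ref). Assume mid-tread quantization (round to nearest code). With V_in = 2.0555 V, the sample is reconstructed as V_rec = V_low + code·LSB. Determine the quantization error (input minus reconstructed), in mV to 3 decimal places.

LSB = 4/2^12 = 0.977 mV.
(2.0555 − 0)/0.000976562 = 2104.8320; round gives code 2105.
V_rec = 0 + 2105·0.000976562 = 2.0556641 V.
Difference: -0.000164063 V → -0.164 mV.

-0.164 mV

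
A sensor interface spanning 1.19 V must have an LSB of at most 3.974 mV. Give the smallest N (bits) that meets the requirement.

Number of steps required ≥ 1.19 V / 3.974 mV = 299.45.
Need 2^N ≥ 299.45; 2^8 = 256, 2^9 = 512.
Minimum N = 9.

9 bits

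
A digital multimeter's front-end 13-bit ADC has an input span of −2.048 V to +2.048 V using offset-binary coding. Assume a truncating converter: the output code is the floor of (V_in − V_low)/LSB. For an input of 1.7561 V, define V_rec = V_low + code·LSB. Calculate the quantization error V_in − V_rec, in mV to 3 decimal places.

0.100 mV

Step size: 4.096 V ÷ 2^13 = 0.500 mV.
(1.7561 − (−2.048))/0.0005 = 7608.2000; ⌊·⌋ gives code 7608.
Code 7608 maps back to (−2.048) + 7608×0.0005 V = 1.756 V.
Difference: 0.0001 V → 0.100 mV.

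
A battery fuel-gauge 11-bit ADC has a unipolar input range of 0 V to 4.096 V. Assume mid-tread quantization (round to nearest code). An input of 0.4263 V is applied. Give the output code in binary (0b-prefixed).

code 0b11010101 (decimal 213)

With 2048 levels over 4.096 V, one step is 2.000 mV.
(0.4263 − 0) / 0.002 = 213.150 LSBs.
Round → code 213.
In binary (0b-prefixed): 0b11010101.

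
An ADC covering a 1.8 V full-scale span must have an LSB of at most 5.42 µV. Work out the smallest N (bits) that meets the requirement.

19 bits

Number of steps required ≥ 1.8 V / 5.42 µV = 332103.32.
Need 2^N ≥ 332103.32; 2^18 = 262144, 2^19 = 524288.
Minimum N = 19.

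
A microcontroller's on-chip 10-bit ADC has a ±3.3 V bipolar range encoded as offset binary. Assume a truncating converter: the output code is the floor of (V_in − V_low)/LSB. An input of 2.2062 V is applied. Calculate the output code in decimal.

Full-scale span = 6.6 V; LSB = 6.6/2^10 = 6.445 mV.
(V_in − V_low)/LSB = (2.2062 − (−3.3)) / 0.00644531 = 854.295.
So the output code is 854.

code 854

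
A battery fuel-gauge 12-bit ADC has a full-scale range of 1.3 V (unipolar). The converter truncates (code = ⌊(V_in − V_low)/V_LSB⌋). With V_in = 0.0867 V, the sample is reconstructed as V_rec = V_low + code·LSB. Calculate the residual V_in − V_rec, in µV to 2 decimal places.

54.49 µV

LSB = 1.3/2^12 = 317.38 µV.
Scaled input = 273.1717 LSBs, so code = 273.
V_rec = 0 + 273·0.000317383 = 0.086645508 V.
Error = 0.0867 − 0.086645508 = 5.44922e-05 V = 54.49 µV.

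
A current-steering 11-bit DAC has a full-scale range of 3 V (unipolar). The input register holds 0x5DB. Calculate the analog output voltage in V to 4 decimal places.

LSB = 3 V / 2^11 = 1.465 mV.
Code 0x5DB = 1499 decimal.
V_out = 0 + 1499 × 0.00146484 V = 2.1958 V.

2.1958 V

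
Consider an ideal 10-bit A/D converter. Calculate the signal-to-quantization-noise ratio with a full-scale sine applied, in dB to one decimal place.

SNR ≈ 6.02·N + 1.76 dB = 6.02·10 + 1.76 = 61.96 dB.

62.0 dB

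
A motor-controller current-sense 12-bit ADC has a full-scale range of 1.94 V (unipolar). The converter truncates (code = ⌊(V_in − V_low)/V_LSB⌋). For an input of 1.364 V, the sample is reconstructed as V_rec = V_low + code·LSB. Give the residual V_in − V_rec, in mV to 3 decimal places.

One LSB is 1.94 V / 4096 = 473.63 µV.
(V_in − V_low)/LSB = (1.364 − 0)/0.000473633 = 2879.8680 → code 2879 (floor).
Code 2879 maps back to 0 + 2879×0.000473633 V = 1.3635889 V.
Error = 1.364 − 1.3635889 = 0.000411133 V = 0.411 mV.

0.411 mV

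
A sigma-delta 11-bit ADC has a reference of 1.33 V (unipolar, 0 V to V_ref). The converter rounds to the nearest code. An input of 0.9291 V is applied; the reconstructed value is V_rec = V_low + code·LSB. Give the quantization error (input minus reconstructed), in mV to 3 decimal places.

LSB = 1.33/2^11 = 0.649 mV.
(0.9291 − 0)/0.000649414 = 1430.6743; round gives code 1431.
V_rec = 0 + 1431·0.000649414 = 0.92931152 V.
Error = 0.9291 − 0.92931152 = -0.000211523 V = -0.212 mV.

-0.212 mV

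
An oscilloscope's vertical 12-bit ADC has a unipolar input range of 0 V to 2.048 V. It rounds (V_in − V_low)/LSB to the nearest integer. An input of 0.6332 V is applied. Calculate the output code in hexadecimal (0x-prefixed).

With 4096 levels over 2.048 V, one step is 0.500 mV.
(V_in − V_low)/LSB = (0.6332 − 0) / 0.0005 = 1266.400.
round(1266.400) = 1266.
In hexadecimal (0x-prefixed): 0x4F2.

code 0x4F2 (decimal 1266)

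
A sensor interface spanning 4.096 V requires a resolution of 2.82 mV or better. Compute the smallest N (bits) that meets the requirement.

Number of steps required ≥ 4.096 V / 2.82 mV = 1452.48.
Need 2^N ≥ 1452.48; 2^10 = 1024, 2^11 = 2048.
Minimum N = 11.

11 bits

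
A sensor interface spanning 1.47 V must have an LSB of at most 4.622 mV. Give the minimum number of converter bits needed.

9 bits

Number of steps required ≥ 1.47 V / 4.622 mV = 318.04.
Need 2^N ≥ 318.04; 2^8 = 256, 2^9 = 512.
Minimum N = 9.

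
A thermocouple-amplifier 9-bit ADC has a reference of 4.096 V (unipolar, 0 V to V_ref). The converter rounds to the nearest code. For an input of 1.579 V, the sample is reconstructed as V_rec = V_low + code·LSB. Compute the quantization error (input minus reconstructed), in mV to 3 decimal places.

3.000 mV

One LSB is 4.096 V / 512 = 8.000 mV.
(1.579 − 0)/0.008 = 197.3750; round gives code 197.
Reconstructed: 1.576 V.
V_in − V_rec = 0.003 V = 3.000 mV.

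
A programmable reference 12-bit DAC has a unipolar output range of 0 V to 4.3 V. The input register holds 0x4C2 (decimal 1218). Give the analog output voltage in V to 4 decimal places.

LSB = 4.3 V / 2^12 = 1.050 mV.
Code 0x4C2 = 1218 decimal.
V_out = 0 + 1218 × 0.0010498 V = 1.27866 V.

1.2787 V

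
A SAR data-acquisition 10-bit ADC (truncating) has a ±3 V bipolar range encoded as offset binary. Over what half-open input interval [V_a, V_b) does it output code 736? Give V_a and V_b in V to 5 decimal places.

[1.31250 V, 1.31836 V)

LSB = 6/2^10 = 5.859 mV.
V_a = V_low + 736·LSB = 1.3125 V; V_b = V_low + 737·LSB = 1.31836 V.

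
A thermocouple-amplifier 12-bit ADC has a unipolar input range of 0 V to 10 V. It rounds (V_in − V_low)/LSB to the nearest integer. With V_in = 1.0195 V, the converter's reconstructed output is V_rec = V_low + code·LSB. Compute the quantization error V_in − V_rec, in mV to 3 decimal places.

-1.008 mV

Step size: 10 V ÷ 2^12 = 2.441 mV.
Scaled input = 417.5872 LSBs, so code = 418.
Reconstructed: 1.0205078 V.
Error = 1.0195 − 1.0205078 = -0.00100781 V = -1.008 mV.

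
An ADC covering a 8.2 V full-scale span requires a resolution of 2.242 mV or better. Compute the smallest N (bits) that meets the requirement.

12 bits

Number of steps required ≥ 8.2 V / 2.242 mV = 3657.45.
Need 2^N ≥ 3657.45; 2^11 = 2048, 2^12 = 4096.
Minimum N = 12.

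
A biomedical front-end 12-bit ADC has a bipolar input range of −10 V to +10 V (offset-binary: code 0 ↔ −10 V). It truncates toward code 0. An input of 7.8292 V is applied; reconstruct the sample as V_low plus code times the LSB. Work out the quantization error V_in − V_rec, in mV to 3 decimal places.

2.052 mV

One LSB is 20 V / 4096 = 4.883 mV.
Scaled input = 3651.4202 LSBs, so code = 3651.
V_rec = (−10) + 3651·0.00488281 = 7.8271484 V.
Difference: 0.00205156 V → 2.052 mV.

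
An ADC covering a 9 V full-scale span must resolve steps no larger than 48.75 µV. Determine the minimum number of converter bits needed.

18 bits

Number of steps required ≥ 9 V / 48.75 µV = 184615.38.
Need 2^N ≥ 184615.38; 2^17 = 131072, 2^18 = 262144.
Minimum N = 18.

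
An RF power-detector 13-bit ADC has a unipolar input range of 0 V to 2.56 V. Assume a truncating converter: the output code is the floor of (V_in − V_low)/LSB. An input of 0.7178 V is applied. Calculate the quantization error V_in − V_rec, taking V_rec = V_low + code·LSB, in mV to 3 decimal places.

0.300 mV

One LSB is 2.56 V / 8192 = 312.50 µV.
(0.7178 − 0)/0.0003125 = 2296.9600; ⌊·⌋ gives code 2296.
Code 2296 maps back to 0 + 2296×0.0003125 V = 0.7175 V.
V_in − V_rec = 0.0003 V = 0.300 mV.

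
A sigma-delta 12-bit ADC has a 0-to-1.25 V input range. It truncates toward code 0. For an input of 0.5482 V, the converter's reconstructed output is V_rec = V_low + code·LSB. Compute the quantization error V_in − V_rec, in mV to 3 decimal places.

Step size: 1.25 V ÷ 2^12 = 305.18 µV.
Scaled input = 1796.3418 LSBs, so code = 1796.
Code 1796 maps back to 0 + 1796×0.000305176 V = 0.5480957 V.
Error = 0.5482 − 0.5480957 = 0.000104297 V = 0.104 mV.

0.104 mV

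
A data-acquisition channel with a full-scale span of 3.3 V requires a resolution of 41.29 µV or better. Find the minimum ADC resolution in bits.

17 bits

Number of steps required ≥ 3.3 V / 41.29 µV = 79922.50.
Need 2^N ≥ 79922.50; 2^16 = 65536, 2^17 = 131072.
Minimum N = 17.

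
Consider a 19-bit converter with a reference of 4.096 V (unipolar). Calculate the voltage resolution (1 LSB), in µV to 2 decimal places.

7.81 µV

Full-scale span = 4.096 V.
LSB = 4.096 / 2^19 = 4.096 / 524288 = 7.8125e-06 V = 7.81 µV.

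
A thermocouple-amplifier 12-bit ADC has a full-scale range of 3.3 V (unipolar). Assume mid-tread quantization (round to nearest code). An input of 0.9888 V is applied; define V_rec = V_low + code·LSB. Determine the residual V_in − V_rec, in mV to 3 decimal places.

0.250 mV

LSB = 3.3/2^12 = 0.806 mV.
Scaled input = 1227.3105 LSBs, so code = 1227.
Code 1227 maps back to 0 + 1227×0.000805664 V = 0.9885498 V.
Difference: 0.000250195 V → 0.250 mV.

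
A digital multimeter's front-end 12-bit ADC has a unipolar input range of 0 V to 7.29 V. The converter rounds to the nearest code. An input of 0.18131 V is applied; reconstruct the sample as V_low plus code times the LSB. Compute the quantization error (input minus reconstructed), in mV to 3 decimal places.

-0.228 mV

LSB = 7.29/2^12 = 1.780 mV.
(0.18131 − 0)/0.00177979 = 101.8718; round gives code 102.
Reconstructed: 0.18153809 V.
Error = 0.18131 − 0.18153809 = -0.000228086 V = -0.228 mV.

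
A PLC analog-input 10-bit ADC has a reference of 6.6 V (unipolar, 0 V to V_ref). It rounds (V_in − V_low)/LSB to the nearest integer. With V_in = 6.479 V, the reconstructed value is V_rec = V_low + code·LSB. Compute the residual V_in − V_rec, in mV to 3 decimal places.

One LSB is 6.6 V / 1024 = 6.445 mV.
(6.479 − 0)/0.00644531 = 1005.2267; round gives code 1005.
Code 1005 maps back to 0 + 1005×0.00644531 V = 6.4775391 V.
Error = 6.479 − 6.4775391 = 0.00146094 V = 1.461 mV.

1.461 mV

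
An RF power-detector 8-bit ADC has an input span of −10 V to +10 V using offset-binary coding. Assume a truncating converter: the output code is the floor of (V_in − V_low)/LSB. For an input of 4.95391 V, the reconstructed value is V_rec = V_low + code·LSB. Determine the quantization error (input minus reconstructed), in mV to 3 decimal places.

Step size: 20 V ÷ 2^8 = 78.125 mV.
(V_in − V_low)/LSB = (4.95391 − (−10))/0.078125 = 191.4100 → code 191 (floor).
Reconstructed: 4.921875 V.
Error = 4.95391 − 4.921875 = 0.032035 V = 32.035 mV.

32.035 mV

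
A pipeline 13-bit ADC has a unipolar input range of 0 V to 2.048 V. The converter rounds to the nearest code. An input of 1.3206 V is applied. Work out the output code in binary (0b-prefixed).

code 0b1010010100010 (decimal 5282)

Full-scale span = 2.048 V; LSB = 2.048/2^13 = 250.00 µV.
Input sits at 5282.400 steps above V_low.
Round → code 5282.
In binary (0b-prefixed): 0b1010010100010.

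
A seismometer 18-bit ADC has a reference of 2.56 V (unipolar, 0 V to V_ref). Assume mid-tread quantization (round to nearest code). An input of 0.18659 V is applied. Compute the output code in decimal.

code 19107

LSB = 2.56 V / 262144 = 9.77 µV.
(V_in − V_low)/LSB = (0.18659 − 0) / 9.76563e-06 = 19106.816.
So the output code is 19107.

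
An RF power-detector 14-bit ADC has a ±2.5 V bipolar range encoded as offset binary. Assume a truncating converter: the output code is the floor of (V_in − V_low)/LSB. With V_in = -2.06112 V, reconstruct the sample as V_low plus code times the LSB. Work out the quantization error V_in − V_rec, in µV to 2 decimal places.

37.23 µV

Step size: 5 V ÷ 2^14 = 305.18 µV.
Scaled input = 1438.1220 LSBs, so code = 1438.
Reconstructed: -2.0611572 V.
V_in − V_rec = 3.72266e-05 V = 37.23 µV.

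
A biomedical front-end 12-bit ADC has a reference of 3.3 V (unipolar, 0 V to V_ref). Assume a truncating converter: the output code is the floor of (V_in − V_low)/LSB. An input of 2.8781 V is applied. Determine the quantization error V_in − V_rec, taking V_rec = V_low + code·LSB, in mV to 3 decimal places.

0.268 mV

Step size: 3.3 V ÷ 2^12 = 0.806 mV.
(2.8781 − 0)/0.000805664 = 3572.3326; ⌊·⌋ gives code 3572.
V_rec = 0 + 3572·0.000805664 = 2.877832 V.
V_in − V_rec = 0.000267969 V = 0.268 mV.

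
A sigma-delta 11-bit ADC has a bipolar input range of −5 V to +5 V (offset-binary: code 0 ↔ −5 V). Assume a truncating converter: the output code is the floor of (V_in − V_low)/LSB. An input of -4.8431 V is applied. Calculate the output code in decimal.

code 32

Full-scale span = 10 V; LSB = 10/2^11 = 4.883 mV.
(-4.8431 − (−5)) / 0.00488281 = 32.133 LSBs.
Floor → code 32.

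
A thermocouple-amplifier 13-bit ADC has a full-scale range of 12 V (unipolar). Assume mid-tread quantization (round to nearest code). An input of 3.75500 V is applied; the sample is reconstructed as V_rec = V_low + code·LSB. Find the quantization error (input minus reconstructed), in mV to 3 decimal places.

0.605 mV

One LSB is 12 V / 8192 = 1.465 mV.
(3.75500 − 0)/0.00146484 = 2563.4133; round gives code 2563.
V_rec = 0 + 2563·0.00146484 = 3.7543945 V.
Error = 3.75500 − 3.7543945 = 0.000605469 V = 0.605 mV.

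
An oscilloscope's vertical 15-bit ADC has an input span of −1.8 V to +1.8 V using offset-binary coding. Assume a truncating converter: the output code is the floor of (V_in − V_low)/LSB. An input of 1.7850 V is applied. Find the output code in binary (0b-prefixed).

code 0b111111101110111 (decimal 32631)

With 32768 levels over 3.6 V, one step is 109.86 µV.
Input sits at 32631.467 steps above V_low.
So the output code is 32631.
In binary (0b-prefixed): 0b111111101110111.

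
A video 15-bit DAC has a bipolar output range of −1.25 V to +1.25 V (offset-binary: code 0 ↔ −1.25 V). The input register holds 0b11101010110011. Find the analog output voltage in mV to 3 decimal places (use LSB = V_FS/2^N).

-103.531 mV

LSB = 2.5 V / 2^15 = 76.29 µV.
Code 0b11101010110011 = 15027 decimal.
V_out = (−1.25) + 15027 × 7.62939e-05 V = -0.103531 V.
= -103.531 mV.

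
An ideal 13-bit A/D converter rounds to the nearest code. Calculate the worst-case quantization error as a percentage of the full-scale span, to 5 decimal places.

Rounding → worst-case error = ½ LSB = V_FS/2^14, so 100/16384 = 0.00610352 % of full scale.

0.00610 %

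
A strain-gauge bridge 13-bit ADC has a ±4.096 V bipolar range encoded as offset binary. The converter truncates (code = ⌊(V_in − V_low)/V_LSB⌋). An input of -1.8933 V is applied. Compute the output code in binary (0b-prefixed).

code 0b100010011010 (decimal 2202)

Full-scale span = 8.192 V; LSB = 8.192/2^13 = 1.000 mV.
(-1.8933 − (−4.096)) / 0.001 = 2202.700 LSBs.
⌊·⌋(2202.700) = 2202.
In binary (0b-prefixed): 0b100010011010.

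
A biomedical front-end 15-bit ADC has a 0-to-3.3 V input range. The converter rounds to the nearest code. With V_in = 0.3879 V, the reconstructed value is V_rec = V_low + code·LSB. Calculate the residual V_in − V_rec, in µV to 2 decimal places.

-27.25 µV

Step size: 3.3 V ÷ 2^15 = 100.71 µV.
Scaled input = 3851.7295 LSBs, so code = 3852.
Reconstructed: 0.38792725 V.
Error = 0.3879 − 0.38792725 = -2.72461e-05 V = -27.25 µV.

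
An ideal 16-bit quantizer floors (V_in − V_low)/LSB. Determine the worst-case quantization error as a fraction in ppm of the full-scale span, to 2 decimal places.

Truncating → worst-case error = 1 LSB = V_FS/2^16, so 1e+06/65536 = 15.2588 ppm of full scale.

15.26 ppm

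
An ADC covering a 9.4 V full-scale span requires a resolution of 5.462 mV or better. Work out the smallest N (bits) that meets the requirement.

11 bits

Number of steps required ≥ 9.4 V / 5.462 mV = 1720.98.
Need 2^N ≥ 1720.98; 2^10 = 1024, 2^11 = 2048.
Minimum N = 11.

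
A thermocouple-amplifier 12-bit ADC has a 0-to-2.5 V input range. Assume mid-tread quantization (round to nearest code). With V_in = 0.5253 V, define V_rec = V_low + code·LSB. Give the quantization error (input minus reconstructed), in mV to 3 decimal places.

-0.213 mV

Step size: 2.5 V ÷ 2^12 = 0.610 mV.
(V_in − V_low)/LSB = (0.5253 − 0)/0.000610352 = 860.6515 → code 861 (round).
Reconstructed: 0.5255127 V.
V_in − V_rec = -0.000212695 V = -0.213 mV.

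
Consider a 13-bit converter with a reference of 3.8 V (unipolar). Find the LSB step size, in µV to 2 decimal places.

463.87 µV

Full-scale span = 3.8 V.
LSB = 3.8 / 2^13 = 3.8 / 8192 = 0.000463867 V = 463.87 µV.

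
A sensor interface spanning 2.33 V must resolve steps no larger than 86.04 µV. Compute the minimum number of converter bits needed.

Number of steps required ≥ 2.33 V / 86.04 µV = 27080.43.
Need 2^N ≥ 27080.43; 2^14 = 16384, 2^15 = 32768.
Minimum N = 15.

15 bits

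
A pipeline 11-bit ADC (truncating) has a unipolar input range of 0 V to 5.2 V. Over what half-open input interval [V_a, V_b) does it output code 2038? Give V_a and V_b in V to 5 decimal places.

LSB = 5.2/2^11 = 2.539 mV.
V_a = V_low + 2038·LSB = 5.17461 V; V_b = V_low + 2039·LSB = 5.17715 V.

[5.17461 V, 5.17715 V)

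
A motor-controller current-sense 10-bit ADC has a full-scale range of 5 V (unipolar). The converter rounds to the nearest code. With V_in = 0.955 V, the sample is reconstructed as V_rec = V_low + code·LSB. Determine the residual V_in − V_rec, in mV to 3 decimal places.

Step size: 5 V ÷ 2^10 = 4.883 mV.
Scaled input = 195.5840 LSBs, so code = 196.
V_rec = 0 + 196·0.00488281 = 0.95703125 V.
Error = 0.955 − 0.95703125 = -0.00203125 V = -2.031 mV.

-2.031 mV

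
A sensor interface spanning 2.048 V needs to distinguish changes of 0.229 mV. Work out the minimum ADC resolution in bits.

14 bits

Number of steps required ≥ 2.048 V / 0.229 mV = 8943.23.
Need 2^N ≥ 8943.23; 2^13 = 8192, 2^14 = 16384.
Minimum N = 14.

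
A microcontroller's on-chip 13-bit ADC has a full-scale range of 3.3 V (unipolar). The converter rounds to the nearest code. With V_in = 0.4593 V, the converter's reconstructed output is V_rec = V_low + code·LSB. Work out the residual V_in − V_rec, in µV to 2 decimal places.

71.48 µV

One LSB is 3.3 V / 8192 = 402.83 µV.
(V_in − V_low)/LSB = (0.4593 − 0)/0.000402832 = 1140.1775 → code 1140 (round).
Code 1140 maps back to 0 + 1140×0.000402832 V = 0.45922852 V.
V_in − V_rec = 7.14844e-05 V = 71.48 µV.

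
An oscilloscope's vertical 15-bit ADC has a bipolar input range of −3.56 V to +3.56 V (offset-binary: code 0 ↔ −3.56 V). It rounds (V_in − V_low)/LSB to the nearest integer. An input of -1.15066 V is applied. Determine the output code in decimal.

With 32768 levels over 7.12 V, one step is 217.29 µV.
Input sits at 11088.378 steps above V_low.
round(11088.378) = 11088.

code 11088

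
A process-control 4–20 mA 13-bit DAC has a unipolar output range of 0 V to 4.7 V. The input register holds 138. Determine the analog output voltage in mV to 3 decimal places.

LSB = 4.7 V / 2^13 = 0.574 mV.
V_out = 0 + 138 × 0.00057373 V = 0.0791748 V.
= 79.175 mV.

79.175 mV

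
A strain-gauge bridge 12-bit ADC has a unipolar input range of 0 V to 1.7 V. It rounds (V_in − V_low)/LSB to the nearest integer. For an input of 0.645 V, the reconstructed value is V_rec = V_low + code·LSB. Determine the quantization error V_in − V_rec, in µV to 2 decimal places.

29.30 µV

Step size: 1.7 V ÷ 2^12 = 415.04 µV.
Scaled input = 1554.0706 LSBs, so code = 1554.
Code 1554 maps back to 0 + 1554×0.000415039 V = 0.6449707 V.
V_in − V_rec = 2.92969e-05 V = 29.30 µV.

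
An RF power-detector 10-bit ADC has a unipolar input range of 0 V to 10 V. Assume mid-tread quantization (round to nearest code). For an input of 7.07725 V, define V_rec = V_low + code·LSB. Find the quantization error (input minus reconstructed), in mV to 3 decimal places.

-2.828 mV

Step size: 10 V ÷ 2^10 = 9.766 mV.
Scaled input = 724.7104 LSBs, so code = 725.
Reconstructed: 7.0800781 V.
V_in − V_rec = -0.00282812 V = -2.828 mV.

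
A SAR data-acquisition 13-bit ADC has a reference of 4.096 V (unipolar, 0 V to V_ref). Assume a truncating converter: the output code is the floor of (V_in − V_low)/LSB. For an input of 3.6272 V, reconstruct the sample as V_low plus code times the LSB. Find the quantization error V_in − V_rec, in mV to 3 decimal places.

LSB = 4.096/2^13 = 0.500 mV.
Scaled input = 7254.4000 LSBs, so code = 7254.
Code 7254 maps back to 0 + 7254×0.0005 V = 3.627 V.
V_in − V_rec = 0.0002 V = 0.200 mV.

0.200 mV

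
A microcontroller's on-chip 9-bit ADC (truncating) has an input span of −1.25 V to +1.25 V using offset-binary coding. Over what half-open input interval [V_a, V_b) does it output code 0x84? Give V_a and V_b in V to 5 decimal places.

LSB = 2.5/2^9 = 4.883 mV.
Code 0x84 = 132 decimal.
V_a = V_low + 132·LSB = -0.605469 V; V_b = V_low + 133·LSB = -0.600586 V.

[-0.60547 V, -0.60059 V)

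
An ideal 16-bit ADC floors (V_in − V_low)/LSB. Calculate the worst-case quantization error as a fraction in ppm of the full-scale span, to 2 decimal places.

Truncating → worst-case error = 1 LSB = V_FS/2^16, so 1e+06/65536 = 15.2588 ppm of full scale.

15.26 ppm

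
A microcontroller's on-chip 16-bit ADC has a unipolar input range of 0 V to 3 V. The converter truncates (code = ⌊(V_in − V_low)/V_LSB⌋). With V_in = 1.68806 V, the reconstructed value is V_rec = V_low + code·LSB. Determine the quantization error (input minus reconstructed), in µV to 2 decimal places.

10.68 µV

One LSB is 3 V / 65536 = 45.78 µV.
(1.68806 − 0)/4.57764e-05 = 36876.2334; ⌊·⌋ gives code 36876.
V_rec = 0 + 36876·4.57764e-05 = 1.6880493 V.
V_in − V_rec = 1.06836e-05 V = 10.68 µV.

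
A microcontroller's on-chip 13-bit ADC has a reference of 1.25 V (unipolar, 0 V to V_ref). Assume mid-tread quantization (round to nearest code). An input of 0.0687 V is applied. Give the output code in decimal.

code 450

LSB = 1.25 V / 8192 = 152.59 µV.
Input sits at 450.232 steps above V_low.
round(450.232) = 450.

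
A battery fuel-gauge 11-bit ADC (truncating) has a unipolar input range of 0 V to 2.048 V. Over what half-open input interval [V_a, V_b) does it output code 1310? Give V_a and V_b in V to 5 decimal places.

[1.31000 V, 1.31100 V)

LSB = 2.048/2^11 = 1.000 mV.
V_a = V_low + 1310·LSB = 1.31 V; V_b = V_low + 1311·LSB = 1.311 V.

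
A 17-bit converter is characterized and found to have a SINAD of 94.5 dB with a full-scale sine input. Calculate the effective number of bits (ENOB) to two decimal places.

ENOB = (SINAD − 1.76) / 6.02 = (94.5 − 1.76)/6.02 = 15.405.

15.41 bits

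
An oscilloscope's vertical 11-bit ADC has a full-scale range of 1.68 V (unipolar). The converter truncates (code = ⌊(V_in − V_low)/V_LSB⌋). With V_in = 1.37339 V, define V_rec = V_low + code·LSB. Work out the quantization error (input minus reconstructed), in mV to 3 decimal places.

Step size: 1.68 V ÷ 2^11 = 0.820 mV.
Scaled input = 1674.2278 LSBs, so code = 1674.
Code 1674 maps back to 0 + 1674×0.000820312 V = 1.3732031 V.
Difference: 0.000186875 V → 0.187 mV.

0.187 mV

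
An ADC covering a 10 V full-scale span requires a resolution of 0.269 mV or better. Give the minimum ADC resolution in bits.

16 bits

Number of steps required ≥ 10 V / 0.269 mV = 37174.72.
Need 2^N ≥ 37174.72; 2^15 = 32768, 2^16 = 65536.
Minimum N = 16.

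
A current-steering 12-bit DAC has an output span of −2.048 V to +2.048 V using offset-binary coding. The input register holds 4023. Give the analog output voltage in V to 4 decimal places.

LSB = 4.096 V / 2^12 = 1.000 mV.
V_out = (−2.048) + 4023 × 0.001 V = 1.975 V.

1.9750 V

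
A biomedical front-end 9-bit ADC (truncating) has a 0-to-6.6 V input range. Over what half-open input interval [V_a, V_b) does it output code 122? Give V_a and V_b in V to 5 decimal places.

[1.57266 V, 1.58555 V)

LSB = 6.6/2^9 = 12.891 mV.
V_a = V_low + 122·LSB = 1.57266 V; V_b = V_low + 123·LSB = 1.58555 V.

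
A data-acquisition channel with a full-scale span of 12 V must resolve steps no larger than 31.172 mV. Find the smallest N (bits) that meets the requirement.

Number of steps required ≥ 12 V / 31.172 mV = 384.96.
Need 2^N ≥ 384.96; 2^8 = 256, 2^9 = 512.
Minimum N = 9.

9 bits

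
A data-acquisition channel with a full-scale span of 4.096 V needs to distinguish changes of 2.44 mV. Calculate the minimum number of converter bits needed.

11 bits

Number of steps required ≥ 4.096 V / 2.44 mV = 1678.69.
Need 2^N ≥ 1678.69; 2^10 = 1024, 2^11 = 2048.
Minimum N = 11.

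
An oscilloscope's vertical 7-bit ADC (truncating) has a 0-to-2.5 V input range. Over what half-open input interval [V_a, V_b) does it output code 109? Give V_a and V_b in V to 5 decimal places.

LSB = 2.5/2^7 = 19.531 mV.
V_a = V_low + 109·LSB = 2.12891 V; V_b = V_low + 110·LSB = 2.14844 V.

[2.12891 V, 2.14844 V)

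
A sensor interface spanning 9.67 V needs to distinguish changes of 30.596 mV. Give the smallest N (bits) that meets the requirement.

Number of steps required ≥ 9.67 V / 30.596 mV = 316.05.
Need 2^N ≥ 316.05; 2^8 = 256, 2^9 = 512.
Minimum N = 9.

9 bits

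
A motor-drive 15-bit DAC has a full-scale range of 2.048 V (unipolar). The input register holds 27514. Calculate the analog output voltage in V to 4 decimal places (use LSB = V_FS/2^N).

1.7196 V

LSB = 2.048 V / 2^15 = 62.50 µV.
V_out = 0 + 27514 × 6.25e-05 V = 1.71962 V.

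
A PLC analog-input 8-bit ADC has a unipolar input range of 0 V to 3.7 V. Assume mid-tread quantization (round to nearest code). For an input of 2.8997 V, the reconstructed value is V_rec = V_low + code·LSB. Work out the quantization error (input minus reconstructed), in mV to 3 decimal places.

One LSB is 3.7 V / 256 = 14.453 mV.
Scaled input = 200.6279 LSBs, so code = 201.
Code 201 maps back to 0 + 201×0.0144531 V = 2.9050781 V.
Error = 2.8997 − 2.9050781 = -0.00537813 V = -5.378 mV.

-5.378 mV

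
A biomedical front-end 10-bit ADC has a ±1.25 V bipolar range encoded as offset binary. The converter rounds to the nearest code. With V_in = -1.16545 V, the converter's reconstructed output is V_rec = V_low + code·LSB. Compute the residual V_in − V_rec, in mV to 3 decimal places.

-0.899 mV

One LSB is 2.5 V / 1024 = 2.441 mV.
Scaled input = 34.6317 LSBs, so code = 35.
V_rec = (−1.25) + 35·0.00244141 = -1.1645508 V.
Error = -1.16545 − (−1.1645508) = -0.000899219 V = -0.899 mV.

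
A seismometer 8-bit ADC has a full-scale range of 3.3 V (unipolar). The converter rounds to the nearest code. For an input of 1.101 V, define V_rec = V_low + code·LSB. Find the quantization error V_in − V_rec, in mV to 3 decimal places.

LSB = 3.3/2^8 = 12.891 mV.
(V_in − V_low)/LSB = (1.101 − 0)/0.0128906 = 85.4109 → code 85 (round).
Code 85 maps back to 0 + 85×0.0128906 V = 1.0957031 V.
Error = 1.101 − 1.0957031 = 0.00529688 V = 5.297 mV.

5.297 mV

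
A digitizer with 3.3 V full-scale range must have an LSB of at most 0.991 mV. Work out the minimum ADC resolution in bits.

12 bits

Number of steps required ≥ 3.3 V / 0.991 mV = 3329.97.
Need 2^N ≥ 3329.97; 2^11 = 2048, 2^12 = 4096.
Minimum N = 12.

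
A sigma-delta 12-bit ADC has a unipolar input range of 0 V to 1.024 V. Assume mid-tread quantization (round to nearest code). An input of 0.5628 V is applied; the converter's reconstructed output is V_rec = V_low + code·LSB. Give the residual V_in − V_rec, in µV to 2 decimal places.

LSB = 1.024/2^12 = 250.00 µV.
(V_in − V_low)/LSB = (0.5628 − 0)/0.00025 = 2251.2000 → code 2251 (round).
Code 2251 maps back to 0 + 2251×0.00025 V = 0.56275 V.
Difference: 5e-05 V → 50.00 µV.

50.00 µV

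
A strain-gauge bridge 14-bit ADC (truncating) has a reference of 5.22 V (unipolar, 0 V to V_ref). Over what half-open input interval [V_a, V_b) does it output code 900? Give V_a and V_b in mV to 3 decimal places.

[286.743 mV, 287.062 mV)

LSB = 5.22/2^14 = 318.60 µV.
V_a = V_low + 900·LSB = 0.286743 V; V_b = V_low + 901·LSB = 0.287062 V.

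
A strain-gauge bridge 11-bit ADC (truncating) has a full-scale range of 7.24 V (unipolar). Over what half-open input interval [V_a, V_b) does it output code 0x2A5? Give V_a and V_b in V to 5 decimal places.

LSB = 7.24/2^11 = 3.535 mV.
Code 0x2A5 = 677 decimal.
V_a = V_low + 677·LSB = 2.3933 V; V_b = V_low + 678·LSB = 2.39684 V.

[2.39330 V, 2.39684 V)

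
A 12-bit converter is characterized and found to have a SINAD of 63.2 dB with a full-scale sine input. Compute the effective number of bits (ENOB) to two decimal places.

ENOB = (SINAD − 1.76) / 6.02 = (63.2 − 1.76)/6.02 = 10.206.

10.21 bits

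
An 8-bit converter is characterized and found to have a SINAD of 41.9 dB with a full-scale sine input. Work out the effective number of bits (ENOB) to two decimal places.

6.67 bits

ENOB = (SINAD − 1.76) / 6.02 = (41.9 − 1.76)/6.02 = 6.668.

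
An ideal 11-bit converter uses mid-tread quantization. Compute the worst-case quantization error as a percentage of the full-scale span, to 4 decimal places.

Rounding → worst-case error = ½ LSB = V_FS/2^12, so 100/4096 = 0.0244141 % of full scale.

0.0244 %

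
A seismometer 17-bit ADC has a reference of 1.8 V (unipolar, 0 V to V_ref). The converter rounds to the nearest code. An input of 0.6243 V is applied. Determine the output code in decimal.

Full-scale span = 1.8 V; LSB = 1.8/2^17 = 13.73 µV.
(0.6243 − 0) / 1.37329e-05 = 45460.139 LSBs.
So the output code is 45460.

code 45460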